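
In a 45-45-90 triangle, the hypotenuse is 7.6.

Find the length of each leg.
In a 45-45-90 triangle, hypotenuse = leg·√2  →  leg = hypotenuse/√2
leg = 7.6/√2 = 5.374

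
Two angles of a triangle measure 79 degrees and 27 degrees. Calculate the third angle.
Sum of angles in a triangle = 180 degrees
Third angle = 180 - 79 - 27
Third angle = 74 degrees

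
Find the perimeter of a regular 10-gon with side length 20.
Perimeter = number of sides * side length
Perimeter = 10 * 20
Perimeter = 200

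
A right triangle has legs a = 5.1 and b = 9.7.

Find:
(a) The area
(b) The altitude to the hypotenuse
(a) Area = ½ab = ½·5.1·9.7 = 24.735
(b) Hypotenuse c = √(5.1² + 9.7²) = √120.1 = 10.959
    Area = ½·c·h_c  →  h_c = 2·Area/c = 2·24.735/10.959 = 4.514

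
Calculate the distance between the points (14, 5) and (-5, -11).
Using the distance formula: d = sqrt((x₂-x₁)² + (y₂-y₁)²)
dx = (-5) - 14 = -19
dy = (-11) - 5 = -16
d = sqrt((-19)² + (-16)²) = sqrt(361 + 256) = sqrt(617) = 24.84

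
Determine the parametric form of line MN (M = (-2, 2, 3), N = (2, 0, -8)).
Direction vector d = N - M = (4, -2, -11)
x = -2 + 4t, y = 2 - 2t, z = 3 - 11t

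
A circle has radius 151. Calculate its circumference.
Circumference = 2 * pi * r
Circumference = 2 * pi * 151
Circumference = 948.76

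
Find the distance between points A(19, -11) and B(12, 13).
Using the distance formula: d = sqrt((x₂-x₁)² + (y₂-y₁)²)
dx = 12 - 19 = -7
dy = 13 - (-11) = 24
d = sqrt((-7)² + 24²) = sqrt(49 + 576) = sqrt(625) = 25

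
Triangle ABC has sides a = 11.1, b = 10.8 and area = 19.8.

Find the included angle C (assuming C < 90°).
Area = ½ab·sin(C)  →  sin(C) = 2·Area/(ab)
sin(C) = 2·19.8/(11.1·10.8) = 0.330330
C = arcsin(0.330330) = 19.29°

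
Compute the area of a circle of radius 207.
Area = pi * r²
Area = pi * 207²
Area = pi * 42849
Area = 134614.10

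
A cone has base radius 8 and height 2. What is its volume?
Volume = (1/3) * pi * r² * h
Volume = (1/3) * pi * 8² * 2
Volume = (1/3) * pi * 64 * 2
Volume = (1/3) * pi * 128
Volume = 134.04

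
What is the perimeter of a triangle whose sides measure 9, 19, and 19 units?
Perimeter = sum of all sides
Perimeter = 9 + 19 + 19
Perimeter = 47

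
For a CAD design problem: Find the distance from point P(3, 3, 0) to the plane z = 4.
d = |0(3) + 0(3) + 1(0) - (4)| / √(0² + 0² + 1²) = 4/√1 = 4.0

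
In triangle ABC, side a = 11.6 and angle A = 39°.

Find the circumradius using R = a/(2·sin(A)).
R = a/(2·sin(A)) = 11.6/(2·sin(39°))
R = 11.6/(2·0.629320) = 11.6/1.258641 = 9.216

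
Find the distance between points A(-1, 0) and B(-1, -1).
Using the distance formula: d = sqrt((x₂-x₁)² + (y₂-y₁)²)
dx = (-1) - (-1) = 0
dy = (-1) - 0 = -1
d = sqrt(0² + (-1)²) = sqrt(0 + 1) = sqrt(1) = 1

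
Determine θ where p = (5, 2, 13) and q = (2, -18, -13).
p·q = -195, |p|² = 198, |q|² = 497
cos θ = -195/√98406 ≈ -0.6216
θ ≈ 128.4°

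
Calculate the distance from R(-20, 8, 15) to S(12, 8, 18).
d = √[(32)² + (0)² + (3)²] = √1033 = 32.14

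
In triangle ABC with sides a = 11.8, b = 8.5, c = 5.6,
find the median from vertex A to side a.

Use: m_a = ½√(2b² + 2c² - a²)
m_a = ½√(2·8.5² + 2·5.6² - 11.8²)
m_a = ½√(144.5 + 62.72 - 139.24) = ½√67.98 = 4.122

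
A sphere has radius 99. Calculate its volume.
Volume = (4/3) * pi * r³
Volume = (4/3) * pi * 99³
Volume = (4/3) * pi * 970299
Volume = 4064378.95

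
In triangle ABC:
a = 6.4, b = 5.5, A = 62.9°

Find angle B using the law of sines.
sin(B)/b = sin(A)/a
sin(B) = b·sin(A)/a = 5.5·sin(62.9°)/6.4 = 0.765027
B = arcsin(0.765027) = 49.91°  (b ≤ a, so B ≤ A and the acute solution is unique)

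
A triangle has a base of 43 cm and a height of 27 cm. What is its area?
Area = (1/2) * base * height
Area = (1/2) * 43 * 27
Area = 580.50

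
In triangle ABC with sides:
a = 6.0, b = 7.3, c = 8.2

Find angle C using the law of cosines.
cos(C) = (a² + b² - c²)/(2ab)
cos(C) = (6.0² + 7.3² - 8.2²)/(2·6.0·7.3) = 22.05/87.6 = 0.251712
C = arccos(0.251712) = 75.42°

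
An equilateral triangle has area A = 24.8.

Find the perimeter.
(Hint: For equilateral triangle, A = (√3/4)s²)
A = (√3/4)s²  →  s² = 4A/√3 = 4·24.8/√3 = 57.2731
s = 7.5679
Perimeter = 3s = 22.7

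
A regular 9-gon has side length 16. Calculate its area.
For a regular 9-gon with side length s = 16:
Apothem a = s / (2*tan(pi/9)) = 16 / (2*tan(pi/9)) ≈ 21.9798
Perimeter P = 9 * 16 = 144
Area = (1/2) * P * a = (1/2) * 144 * 21.9798 = 1582.55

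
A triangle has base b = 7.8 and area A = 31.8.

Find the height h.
A = ½bh  →  h = 2A/b
h = 2·31.8/7.8 = 8.154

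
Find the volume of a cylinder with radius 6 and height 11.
Volume = pi * r² * h
Volume = pi * 6² * 11
Volume = pi * 36 * 11
Volume = pi * 396
Volume = 1244.07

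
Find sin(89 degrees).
sin(89 degrees) = 0.9998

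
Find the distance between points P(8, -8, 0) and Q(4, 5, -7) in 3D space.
d = √[(-4)² + (13)² + (-7)²] = √234 = 15.3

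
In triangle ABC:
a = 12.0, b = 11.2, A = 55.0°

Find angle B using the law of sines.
sin(B)/b = sin(A)/a
sin(B) = b·sin(A)/a = 11.2·sin(55.0°)/12.0 = 0.764542
B = arcsin(0.764542) = 49.87°  (b ≤ a, so B ≤ A and the acute solution is unique)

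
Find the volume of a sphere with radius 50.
Volume = (4/3) * pi * r³
Volume = (4/3) * pi * 50³
Volume = (4/3) * pi * 125000
Volume = 523598.78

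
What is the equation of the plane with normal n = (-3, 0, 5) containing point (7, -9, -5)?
d = n·P = (-3)(7) + (0)(-9) + (5)(-5) = -46
Plane: -3x + 5z = -46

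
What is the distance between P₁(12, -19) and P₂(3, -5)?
Using the distance formula: d = sqrt((x₂-x₁)² + (y₂-y₁)²)
dx = 3 - 12 = -9
dy = (-5) - (-19) = 14
d = sqrt((-9)² + 14²) = sqrt(81 + 196) = sqrt(277) = 16.64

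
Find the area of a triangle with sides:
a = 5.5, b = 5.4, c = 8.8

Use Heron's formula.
s = (a+b+c)/2 = (5.5+5.4+8.8)/2 = 9.85
A = √(s(s-a)(s-b)(s-c)) = √(9.85·4.35·4.45·1.05)
A = √200.205 = 14.15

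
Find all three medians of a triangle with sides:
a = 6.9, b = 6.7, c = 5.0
Using m_x = ½√(2y² + 2z² - x²):
m_a = ½√(2·6.7² + 2·5.0² - 6.9²) = ½√92.17 = 4.8
m_b = ½√(2·6.9² + 2·5.0² - 6.7²) = ½√100.33 = 5.008
m_c = ½√(2·6.9² + 2·6.7² - 5.0²) = ½√160 = 6.325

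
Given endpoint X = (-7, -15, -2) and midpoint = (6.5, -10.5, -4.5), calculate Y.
Y = (2×6.5 - (-7), 2×(-10.5) - (-15), 2×(-4.5) - (-2)) = (20, -6, -7)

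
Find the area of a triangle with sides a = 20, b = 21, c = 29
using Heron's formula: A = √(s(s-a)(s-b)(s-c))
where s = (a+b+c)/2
s = (20+21+29)/2 = 35
A = √(35·15·14·6) = √44100 = 210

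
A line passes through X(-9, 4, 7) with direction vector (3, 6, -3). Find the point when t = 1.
P(1) = (-9 + 3(1), 4 + 6(1), 7 + (-3)(1)) = (-6, 10, 4)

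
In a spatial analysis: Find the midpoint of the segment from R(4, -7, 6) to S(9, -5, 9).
Midpoint = ((4+9)/2, (-7-5)/2, (6+9)/2) = (6.5, -6, 7.5)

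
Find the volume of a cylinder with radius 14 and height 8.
Volume = pi * r² * h
Volume = pi * 14² * 8
Volume = pi * 196 * 8
Volume = pi * 1568
Volume = 4926.02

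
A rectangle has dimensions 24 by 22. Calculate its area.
Area = length * width
Area = 24 * 22
Area = 528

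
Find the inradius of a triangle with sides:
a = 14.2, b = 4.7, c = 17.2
s = (a+b+c)/2 = (14.2+4.7+17.2)/2 = 18.05
Area = √(s(s-a)(s-b)(s-c)) = √(18.05·3.85·13.35·0.85) = 28.0814
r = Area/s = 28.0814/18.05 = 1.556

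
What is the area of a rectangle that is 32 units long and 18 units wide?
Area = length * width
Area = 32 * 18
Area = 576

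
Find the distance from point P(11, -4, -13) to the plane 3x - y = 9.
d = |3(11) + (-1)(-4) + 0(-13) - (9)| / √(3² + (-1)² + 0²) = 28/√10 = 8.854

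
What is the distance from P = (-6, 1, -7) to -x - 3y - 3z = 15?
d = |(-1)(-6) + (-3)(1) + (-3)(-7) - (15)| / √((-1)² + (-3)² + (-3)²) = 9/√19 = 2.065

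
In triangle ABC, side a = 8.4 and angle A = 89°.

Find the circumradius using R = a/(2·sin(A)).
R = a/(2·sin(A)) = 8.4/(2·sin(89°))
R = 8.4/(2·0.999848) = 8.4/1.999695 = 4.201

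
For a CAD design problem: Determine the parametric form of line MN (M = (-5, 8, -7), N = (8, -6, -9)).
Direction vector d = N - M = (13, -14, -2)
x = -5 + 13t, y = 8 - 14t, z = -7 - 2t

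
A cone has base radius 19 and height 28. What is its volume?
Volume = (1/3) * pi * r² * h
Volume = (1/3) * pi * 19² * 28
Volume = (1/3) * pi * 361 * 28
Volume = (1/3) * pi * 10108
Volume = 10585.07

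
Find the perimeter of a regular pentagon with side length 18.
Perimeter = number of sides * side length
Perimeter = 5 * 18
Perimeter = 90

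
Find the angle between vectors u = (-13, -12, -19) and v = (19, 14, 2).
u·v = -453, |u|² = 674, |v|² = 561
cos θ = -453/√378114 ≈ -0.7367
θ ≈ 137.5°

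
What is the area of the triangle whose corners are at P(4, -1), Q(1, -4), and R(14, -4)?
Using the coordinate formula: Area = (1/2)|x₁(y₂-y₃) + x₂(y₃-y₁) + x₃(y₁-y₂)|
Area = (1/2)|4((-4)-(-4)) + 1((-4)-(-1)) + 14((-1)-(-4))|
Area = (1/2)|4*0 + 1*(-3) + 14*3|
Area = (1/2)|0 + (-3) + 42|
Area = (1/2)*39 = 19.50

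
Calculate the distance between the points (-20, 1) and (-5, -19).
Using the distance formula: d = sqrt((x₂-x₁)² + (y₂-y₁)²)
dx = (-5) - (-20) = 15
dy = (-19) - 1 = -20
d = sqrt(15² + (-20)²) = sqrt(225 + 400) = sqrt(625) = 25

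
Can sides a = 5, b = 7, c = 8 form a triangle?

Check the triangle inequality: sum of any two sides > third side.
Yes, triangle inequality satisfied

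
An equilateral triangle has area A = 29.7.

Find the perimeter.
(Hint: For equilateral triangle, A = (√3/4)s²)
A = (√3/4)s²  →  s² = 4A/√3 = 4·29.7/√3 = 68.5892
s = 8.28186
Perimeter = 3s = 24.85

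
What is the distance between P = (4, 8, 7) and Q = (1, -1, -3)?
d = √[(-3)² + (-9)² + (-10)²] = √190 = 13.78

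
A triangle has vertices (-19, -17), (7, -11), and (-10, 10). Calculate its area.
Using the coordinate formula: Area = (1/2)|x₁(y₂-y₃) + x₂(y₃-y₁) + x₃(y₁-y₂)|
Area = (1/2)|(-19)((-11)-10) + 7(10-(-17)) + (-10)((-17)-(-11))|
Area = (1/2)|(-19)*(-21) + 7*27 + (-10)*(-6)|
Area = (1/2)|399 + 189 + 60|
Area = (1/2)*648 = 324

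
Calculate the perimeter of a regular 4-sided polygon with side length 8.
Perimeter = number of sides * side length
Perimeter = 4 * 8
Perimeter = 32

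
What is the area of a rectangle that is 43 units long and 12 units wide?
Area = length * width
Area = 43 * 12
Area = 516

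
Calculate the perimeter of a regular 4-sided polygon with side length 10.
Perimeter = number of sides * side length
Perimeter = 4 * 10
Perimeter = 40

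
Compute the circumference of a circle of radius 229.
Circumference = 2 * pi * r
Circumference = 2 * pi * 229
Circumference = 1438.85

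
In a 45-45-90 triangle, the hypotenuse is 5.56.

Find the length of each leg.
In a 45-45-90 triangle, hypotenuse = leg·√2  →  leg = hypotenuse/√2
leg = 5.56/√2 = 3.932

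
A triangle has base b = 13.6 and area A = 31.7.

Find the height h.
A = ½bh  →  h = 2A/b
h = 2·31.7/13.6 = 4.662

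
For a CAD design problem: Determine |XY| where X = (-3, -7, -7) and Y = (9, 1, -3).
d = √[(12)² + (8)² + (4)²] = √224 = 14.97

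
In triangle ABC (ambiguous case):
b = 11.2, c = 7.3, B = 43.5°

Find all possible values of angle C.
sin(C)/c = sin(B)/b  →  sin(C) = c·sin(B)/b = 7.3·sin(43.5°)/11.2 = 0.448660
C₁ = arcsin(0.448660) = 26.66°,  C₂ = 180° - C₁ = 153.34°
Check C₂: A = 180° - 43.5° - 153.34° = -16.84° ≤ 0, rejected
C = 26.66° (one solution)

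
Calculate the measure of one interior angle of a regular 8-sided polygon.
Interior angle of a regular n-gon = (n-2)*180/n
Interior angle = (8-2)*180/8
Interior angle = 6*180/8
Interior angle = 1080/8
Interior angle = 135 degrees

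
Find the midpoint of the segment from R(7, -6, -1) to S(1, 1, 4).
Midpoint = ((7+1)/2, (-6+1)/2, (-1+4)/2) = (4, -2.5, 1.5)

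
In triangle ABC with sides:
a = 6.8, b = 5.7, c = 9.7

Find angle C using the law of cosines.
cos(C) = (a² + b² - c²)/(2ab)
cos(C) = (6.8² + 5.7² - 9.7²)/(2·6.8·5.7) = -15.36/77.52 = -0.198142
C = arccos(-0.198142) = 101.4°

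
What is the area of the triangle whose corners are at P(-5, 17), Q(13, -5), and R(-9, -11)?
Using the coordinate formula: Area = (1/2)|x₁(y₂-y₃) + x₂(y₃-y₁) + x₃(y₁-y₂)|
Area = (1/2)|(-5)((-5)-(-11)) + 13((-11)-17) + (-9)(17-(-5))|
Area = (1/2)|(-5)*6 + 13*(-28) + (-9)*22|
Area = (1/2)|(-30) + (-364) + (-198)|
Area = (1/2)*592 = 296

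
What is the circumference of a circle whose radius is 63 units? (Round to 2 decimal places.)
Circumference = 2 * pi * r
Circumference = 2 * pi * 63
Circumference = 395.84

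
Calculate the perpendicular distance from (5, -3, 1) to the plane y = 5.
d = |0(5) + 1(-3) + 0(1) - (5)| / √(0² + 1² + 0²) = 8/√1 = 8.0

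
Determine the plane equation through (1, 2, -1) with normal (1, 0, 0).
d = n·P = (1)(1) + (0)(2) + (0)(-1) = 1
Plane: x = 1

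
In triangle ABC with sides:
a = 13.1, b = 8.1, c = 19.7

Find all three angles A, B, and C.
By the law of cosines:
cos(A) = (b² + c² - a²)/(2bc) = 0.883907  →  A = 27.88°
cos(B) = (a² + c² - b²)/(2ac) = 0.957279  →  B = 16.81°
cos(C) = (a² + b² - c²)/(2ab) = -0.710913  →  C = 135.3°
Check: A + B + C = 180.0° ✓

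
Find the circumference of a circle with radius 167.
Circumference = 2 * pi * r
Circumference = 2 * pi * 167
Circumference = 1049.29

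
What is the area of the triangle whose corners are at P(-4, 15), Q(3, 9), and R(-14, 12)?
Using the coordinate formula: Area = (1/2)|x₁(y₂-y₃) + x₂(y₃-y₁) + x₃(y₁-y₂)|
Area = (1/2)|(-4)(9-12) + 3(12-15) + (-14)(15-9)|
Area = (1/2)|(-4)*(-3) + 3*(-3) + (-14)*6|
Area = (1/2)|12 + (-9) + (-84)|
Area = (1/2)*81 = 40.50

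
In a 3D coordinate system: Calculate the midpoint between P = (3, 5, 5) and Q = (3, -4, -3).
Midpoint = ((3+3)/2, (5-4)/2, (5-3)/2) = (3, 0.5, 1)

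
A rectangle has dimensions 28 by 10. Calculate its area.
Area = length * width
Area = 28 * 10
Area = 280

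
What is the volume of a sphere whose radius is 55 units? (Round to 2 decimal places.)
Volume = (4/3) * pi * r³
Volume = (4/3) * pi * 55³
Volume = (4/3) * pi * 166375
Volume = 696909.97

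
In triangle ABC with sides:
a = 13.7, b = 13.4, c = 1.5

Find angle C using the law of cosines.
cos(C) = (a² + b² - c²)/(2ab)
cos(C) = (13.7² + 13.4² - 1.5²)/(2·13.7·13.4) = 365/367.16 = 0.994117
C = arccos(0.994117) = 6.218°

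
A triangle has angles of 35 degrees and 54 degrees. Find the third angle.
Sum of angles in a triangle = 180 degrees
Third angle = 180 - 35 - 54
Third angle = 91 degrees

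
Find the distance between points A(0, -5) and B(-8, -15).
Using the distance formula: d = sqrt((x₂-x₁)² + (y₂-y₁)²)
dx = (-8) - 0 = -8
dy = (-15) - (-5) = -10
d = sqrt((-8)² + (-10)²) = sqrt(64 + 100) = sqrt(164) = 12.81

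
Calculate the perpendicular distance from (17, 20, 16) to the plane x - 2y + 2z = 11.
d = |1(17) + (-2)(20) + 2(16) - (11)| / √(1² + (-2)² + 2²) = 2/√9 = 0.6667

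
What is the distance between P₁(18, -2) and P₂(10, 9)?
Using the distance formula: d = sqrt((x₂-x₁)² + (y₂-y₁)²)
dx = 10 - 18 = -8
dy = 9 - (-2) = 11
d = sqrt((-8)² + 11²) = sqrt(64 + 121) = sqrt(185) = 13.60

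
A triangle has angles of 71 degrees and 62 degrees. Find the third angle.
Sum of angles in a triangle = 180 degrees
Third angle = 180 - 71 - 62
Third angle = 47 degrees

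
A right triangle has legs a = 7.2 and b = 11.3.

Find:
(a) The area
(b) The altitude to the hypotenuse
(a) Area = ½ab = ½·7.2·11.3 = 40.68
(b) Hypotenuse c = √(7.2² + 11.3²) = √179.53 = 13.3989
    Area = ½·c·h_c  →  h_c = 2·Area/c = 2·40.68/13.3989 = 6.072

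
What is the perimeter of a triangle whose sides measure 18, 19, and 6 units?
Perimeter = sum of all sides
Perimeter = 18 + 19 + 6
Perimeter = 43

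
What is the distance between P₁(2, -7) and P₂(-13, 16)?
Using the distance formula: d = sqrt((x₂-x₁)² + (y₂-y₁)²)
dx = (-13) - 2 = -15
dy = 16 - (-7) = 23
d = sqrt((-15)² + 23²) = sqrt(225 + 529) = sqrt(754) = 27.46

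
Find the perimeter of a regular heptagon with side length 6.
Perimeter = number of sides * side length
Perimeter = 7 * 6
Perimeter = 42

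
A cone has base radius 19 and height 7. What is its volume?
Volume = (1/3) * pi * r² * h
Volume = (1/3) * pi * 19² * 7
Volume = (1/3) * pi * 361 * 7
Volume = (1/3) * pi * 2527
Volume = 2646.27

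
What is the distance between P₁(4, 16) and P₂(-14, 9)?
Using the distance formula: d = sqrt((x₂-x₁)² + (y₂-y₁)²)
dx = (-14) - 4 = -18
dy = 9 - 16 = -7
d = sqrt((-18)² + (-7)²) = sqrt(324 + 49) = sqrt(373) = 19.31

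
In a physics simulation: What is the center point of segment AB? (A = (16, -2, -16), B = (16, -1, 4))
Midpoint = ((16+16)/2, (-2-1)/2, (-16+4)/2) = (16, -1.5, -6)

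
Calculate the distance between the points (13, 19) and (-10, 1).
Using the distance formula: d = sqrt((x₂-x₁)² + (y₂-y₁)²)
dx = (-10) - 13 = -23
dy = 1 - 19 = -18
d = sqrt((-23)² + (-18)²) = sqrt(529 + 324) = sqrt(853) = 29.21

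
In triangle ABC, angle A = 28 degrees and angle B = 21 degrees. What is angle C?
Sum of angles in a triangle = 180 degrees
Third angle = 180 - 28 - 21
Third angle = 131 degrees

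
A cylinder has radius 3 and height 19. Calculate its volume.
Volume = pi * r² * h
Volume = pi * 3² * 19
Volume = pi * 9 * 19
Volume = pi * 171
Volume = 537.21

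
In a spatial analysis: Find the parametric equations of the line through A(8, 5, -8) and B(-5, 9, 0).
Direction vector d = B - A = (-13, 4, 8)
x = 8 - 13t, y = 5 + 4t, z = -8 + 8t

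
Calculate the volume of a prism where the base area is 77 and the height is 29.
Volume = base area * height
Volume = 77 * 29
Volume = 2233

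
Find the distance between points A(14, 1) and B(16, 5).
Using the distance formula: d = sqrt((x₂-x₁)² + (y₂-y₁)²)
dx = 16 - 14 = 2
dy = 5 - 1 = 4
d = sqrt(2² + 4²) = sqrt(4 + 16) = sqrt(20) = 4.47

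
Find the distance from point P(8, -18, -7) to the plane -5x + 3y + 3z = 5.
d = |(-5)(8) + 3(-18) + 3(-7) - (5)| / √((-5)² + 3² + 3²) = 120/√43 = 18.3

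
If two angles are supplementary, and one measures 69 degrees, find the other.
Supplementary angles sum to 180 degrees.
Other angle = 180 - 69
Other angle = 111 degrees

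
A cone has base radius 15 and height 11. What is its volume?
Volume = (1/3) * pi * r² * h
Volume = (1/3) * pi * 15² * 11
Volume = (1/3) * pi * 225 * 11
Volume = (1/3) * pi * 2475
Volume = 2591.81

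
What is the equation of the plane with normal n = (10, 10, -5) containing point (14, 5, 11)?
d = n·P = (10)(14) + (10)(5) + (-5)(11) = 135
Plane: 10x + 10y - 5z = 135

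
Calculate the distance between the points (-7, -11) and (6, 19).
Using the distance formula: d = sqrt((x₂-x₁)² + (y₂-y₁)²)
dx = 6 - (-7) = 13
dy = 19 - (-11) = 30
d = sqrt(13² + 30²) = sqrt(169 + 900) = sqrt(1069) = 32.70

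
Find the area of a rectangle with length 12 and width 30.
Area = length * width
Area = 12 * 30
Area = 360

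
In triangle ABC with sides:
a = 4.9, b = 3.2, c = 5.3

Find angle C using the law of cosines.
cos(C) = (a² + b² - c²)/(2ab)
cos(C) = (4.9² + 3.2² - 5.3²)/(2·4.9·3.2) = 6.16/31.36 = 0.196429
C = arccos(0.196429) = 78.67°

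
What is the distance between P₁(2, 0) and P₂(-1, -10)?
Using the distance formula: d = sqrt((x₂-x₁)² + (y₂-y₁)²)
dx = (-1) - 2 = -3
dy = (-10) - 0 = -10
d = sqrt((-3)² + (-10)²) = sqrt(9 + 100) = sqrt(109) = 10.44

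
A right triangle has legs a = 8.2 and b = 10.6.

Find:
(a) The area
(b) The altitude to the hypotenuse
(a) Area = ½ab = ½·8.2·10.6 = 43.46
(b) Hypotenuse c = √(8.2² + 10.6²) = √179.6 = 13.4015
    Area = ½·c·h_c  →  h_c = 2·Area/c = 2·43.46/13.4015 = 6.486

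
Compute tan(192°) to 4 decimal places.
tan(192 degrees) = 0.2126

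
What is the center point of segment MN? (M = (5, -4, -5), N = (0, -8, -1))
Midpoint = ((5+0)/2, (-4-8)/2, (-5-1)/2) = (2.5, -6, -3)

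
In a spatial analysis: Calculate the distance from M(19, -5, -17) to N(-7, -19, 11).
d = √[(-26)² + (-14)² + (28)²] = √1656 = 40.69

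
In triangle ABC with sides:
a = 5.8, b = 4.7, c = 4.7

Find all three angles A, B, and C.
By the law of cosines:
cos(A) = (b² + c² - a²)/(2bc) = 0.238569  →  A = 76.2°
cos(B) = (a² + c² - b²)/(2ac) = 0.617021  →  B = 51.9°
cos(C) = (a² + b² - c²)/(2ab) = 0.617021  →  C = 51.9°
Check: A + B + C = 180.0° ✓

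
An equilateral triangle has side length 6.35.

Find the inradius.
For an equilateral triangle, r = s/(2√3) where s is the side.
r = 6.35/(2√3) = 6.35/3.464102 = 1.833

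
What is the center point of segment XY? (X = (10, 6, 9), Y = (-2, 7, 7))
Midpoint = ((10-2)/2, (6+7)/2, (9+7)/2) = (4, 6.5, 8)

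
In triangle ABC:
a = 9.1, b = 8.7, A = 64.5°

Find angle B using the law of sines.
sin(B)/b = sin(A)/a
sin(B) = b·sin(A)/a = 8.7·sin(64.5°)/9.1 = 0.862911
B = arcsin(0.862911) = 59.65°  (b ≤ a, so B ≤ A and the acute solution is unique)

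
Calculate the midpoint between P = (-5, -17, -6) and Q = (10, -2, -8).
Midpoint = ((-5+10)/2, (-17-2)/2, (-6-8)/2) = (2.5, -9.5, -7)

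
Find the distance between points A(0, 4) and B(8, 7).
Using the distance formula: d = sqrt((x₂-x₁)² + (y₂-y₁)²)
dx = 8 - 0 = 8
dy = 7 - 4 = 3
d = sqrt(8² + 3²) = sqrt(64 + 9) = sqrt(73) = 8.54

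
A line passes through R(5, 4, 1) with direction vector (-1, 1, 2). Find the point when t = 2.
P(2) = (5 + (-1)(2), 4 + 1(2), 1 + 2(2)) = (3, 6, 5)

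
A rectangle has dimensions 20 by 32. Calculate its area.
Area = length * width
Area = 20 * 32
Area = 640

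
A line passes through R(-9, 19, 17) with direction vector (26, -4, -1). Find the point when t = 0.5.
P(0.5) = (-9 + 26(0.5), 19 + (-4)(0.5), 17 + (-1)(0.5)) = (4, 17, 16.5)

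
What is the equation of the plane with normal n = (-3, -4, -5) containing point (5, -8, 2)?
d = n·P = (-3)(5) + (-4)(-8) + (-5)(2) = 7
Plane: -3x - 4y - 5z = 7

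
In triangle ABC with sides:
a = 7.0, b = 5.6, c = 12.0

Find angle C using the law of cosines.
cos(C) = (a² + b² - c²)/(2ab)
cos(C) = (7.0² + 5.6² - 12.0²)/(2·7.0·5.6) = -63.64/78.4 = -0.811735
C = arccos(-0.811735) = 144.3°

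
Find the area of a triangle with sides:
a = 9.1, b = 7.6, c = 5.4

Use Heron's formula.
s = (a+b+c)/2 = (9.1+7.6+5.4)/2 = 11.05
A = √(s(s-a)(s-b)(s-c)) = √(11.05·1.95·3.45·5.65)
A = √420.015 = 20.49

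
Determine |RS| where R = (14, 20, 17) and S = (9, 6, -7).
d = √[(-5)² + (-14)² + (-24)²] = √797 = 28.23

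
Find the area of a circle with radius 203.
Area = pi * r²
Area = pi * 203²
Area = pi * 41209
Area = 129461.89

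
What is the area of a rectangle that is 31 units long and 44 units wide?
Area = length * width
Area = 31 * 44
Area = 1364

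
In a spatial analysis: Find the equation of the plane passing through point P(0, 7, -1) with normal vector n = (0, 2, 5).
d = n·P = (0)(0) + (2)(7) + (5)(-1) = 9
Plane: 2y + 5z = 9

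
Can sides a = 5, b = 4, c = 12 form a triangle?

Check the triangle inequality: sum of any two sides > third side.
No: 5 + 4 = 9 is not > 12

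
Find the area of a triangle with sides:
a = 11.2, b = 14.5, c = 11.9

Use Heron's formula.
s = (a+b+c)/2 = (11.2+14.5+11.9)/2 = 18.8
A = √(s(s-a)(s-b)(s-c)) = √(18.8·7.6·4.3·6.9)
A = √4239.25 = 65.11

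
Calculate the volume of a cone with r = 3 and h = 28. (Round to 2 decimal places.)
Volume = (1/3) * pi * r² * h
Volume = (1/3) * pi * 3² * 28
Volume = (1/3) * pi * 9 * 28
Volume = (1/3) * pi * 252
Volume = 263.89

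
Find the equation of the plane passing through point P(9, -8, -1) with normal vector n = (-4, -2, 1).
d = n·P = (-4)(9) + (-2)(-8) + (1)(-1) = -21
Plane: -4x - 2y + z = -21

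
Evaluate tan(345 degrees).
tan(345 degrees) = -0.2679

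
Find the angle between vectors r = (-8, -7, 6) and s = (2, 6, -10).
r·s = -118, |r|² = 149, |s|² = 140
cos θ = -118/√20860 ≈ -0.817
θ ≈ 144.8°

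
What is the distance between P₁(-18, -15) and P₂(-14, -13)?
Using the distance formula: d = sqrt((x₂-x₁)² + (y₂-y₁)²)
dx = (-14) - (-18) = 4
dy = (-13) - (-15) = 2
d = sqrt(4² + 2²) = sqrt(16 + 4) = sqrt(20) = 4.47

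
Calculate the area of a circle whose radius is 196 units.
Area = pi * r²
Area = pi * 196²
Area = pi * 38416
Area = 120687.42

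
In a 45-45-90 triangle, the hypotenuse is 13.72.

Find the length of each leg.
In a 45-45-90 triangle, hypotenuse = leg·√2  →  leg = hypotenuse/√2
leg = 13.72/√2 = 9.702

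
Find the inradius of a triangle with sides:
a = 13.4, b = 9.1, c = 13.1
s = (a+b+c)/2 = (13.4+9.1+13.1)/2 = 17.8
Area = √(s(s-a)(s-b)(s-c)) = √(17.8·4.4·8.7·4.7) = 56.5907
r = Area/s = 56.5907/17.8 = 3.179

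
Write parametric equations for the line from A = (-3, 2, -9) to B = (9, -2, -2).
Direction vector d = B - A = (12, -4, 7)
x = -3 + 12t, y = 2 - 4t, z = -9 + 7t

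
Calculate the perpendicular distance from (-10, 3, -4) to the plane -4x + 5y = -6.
d = |(-4)(-10) + 5(3) + 0(-4) - (-6)| / √((-4)² + 5² + 0²) = 61/√41 = 9.527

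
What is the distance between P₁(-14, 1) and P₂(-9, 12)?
Using the distance formula: d = sqrt((x₂-x₁)² + (y₂-y₁)²)
dx = (-9) - (-14) = 5
dy = 12 - 1 = 11
d = sqrt(5² + 11²) = sqrt(25 + 121) = sqrt(146) = 12.08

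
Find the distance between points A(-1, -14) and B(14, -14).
Using the distance formula: d = sqrt((x₂-x₁)² + (y₂-y₁)²)
dx = 14 - (-1) = 15
dy = (-14) - (-14) = 0
d = sqrt(15² + 0²) = sqrt(225 + 0) = sqrt(225) = 15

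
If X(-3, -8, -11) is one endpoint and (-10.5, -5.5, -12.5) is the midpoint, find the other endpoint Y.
Y = (2×(-10.5) - (-3), 2×(-5.5) - (-8), 2×(-12.5) - (-11)) = (-18, -3, -14)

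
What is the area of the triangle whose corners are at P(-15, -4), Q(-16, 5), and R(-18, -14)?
Using the coordinate formula: Area = (1/2)|x₁(y₂-y₃) + x₂(y₃-y₁) + x₃(y₁-y₂)|
Area = (1/2)|(-15)(5-(-14)) + (-16)((-14)-(-4)) + (-18)((-4)-5)|
Area = (1/2)|(-15)*19 + (-16)*(-10) + (-18)*(-9)|
Area = (1/2)|(-285) + 160 + 162|
Area = (1/2)*37 = 18.50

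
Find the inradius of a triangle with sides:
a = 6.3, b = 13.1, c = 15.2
s = (a+b+c)/2 = (6.3+13.1+15.2)/2 = 17.3
Area = √(s(s-a)(s-b)(s-c)) = √(17.3·11·4.2·2.1) = 40.9688
r = Area/s = 40.9688/17.3 = 2.368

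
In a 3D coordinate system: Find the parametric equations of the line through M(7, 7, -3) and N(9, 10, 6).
Direction vector d = N - M = (2, 3, 9)
x = 7 + 2t, y = 7 + 3t, z = -3 + 9t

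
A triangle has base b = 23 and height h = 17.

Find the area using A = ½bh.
A = ½·23·17 = 195.5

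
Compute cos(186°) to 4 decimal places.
cos(186 degrees) = -0.9945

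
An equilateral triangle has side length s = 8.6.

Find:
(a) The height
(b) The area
(a) Height h = s·√3/2 = 8.6·√3/2 = 7.448
(b) Area = (√3/4)·s² = (√3/4)·8.6² = (√3/4)·73.96 = 32.03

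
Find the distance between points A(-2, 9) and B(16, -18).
Using the distance formula: d = sqrt((x₂-x₁)² + (y₂-y₁)²)
dx = 16 - (-2) = 18
dy = (-18) - 9 = -27
d = sqrt(18² + (-27)²) = sqrt(324 + 729) = sqrt(1053) = 32.45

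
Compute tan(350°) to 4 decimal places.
tan(350 degrees) = -0.1763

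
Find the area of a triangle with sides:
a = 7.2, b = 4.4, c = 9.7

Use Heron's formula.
s = (a+b+c)/2 = (7.2+4.4+9.7)/2 = 10.65
A = √(s(s-a)(s-b)(s-c)) = √(10.65·3.45·6.25·0.95)
A = √218.159 = 14.77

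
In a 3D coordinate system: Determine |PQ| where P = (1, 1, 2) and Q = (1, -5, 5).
d = √[(0)² + (-6)² + (3)²] = √45 = 6.708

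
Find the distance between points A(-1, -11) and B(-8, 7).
Using the distance formula: d = sqrt((x₂-x₁)² + (y₂-y₁)²)
dx = (-8) - (-1) = -7
dy = 7 - (-11) = 18
d = sqrt((-7)² + 18²) = sqrt(49 + 324) = sqrt(373) = 19.31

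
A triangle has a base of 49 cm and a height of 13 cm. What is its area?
Area = (1/2) * base * height
Area = (1/2) * 49 * 13
Area = 318.50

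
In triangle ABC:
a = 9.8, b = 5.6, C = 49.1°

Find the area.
Using A = ½ab·sin(C):
A = ½·9.8·5.6·sin(49.1°) = ½·54.88·0.755853 = 20.74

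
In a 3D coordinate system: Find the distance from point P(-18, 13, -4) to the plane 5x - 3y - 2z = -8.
d = |5(-18) + (-3)(13) + (-2)(-4) - (-8)| / √(5² + (-3)² + (-2)²) = 113/√38 = 18.33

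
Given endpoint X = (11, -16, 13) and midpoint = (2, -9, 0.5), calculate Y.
Y = (2×2 - 11, 2×(-9) - (-16), 2×0.5 - 13) = (-7, -2, -12)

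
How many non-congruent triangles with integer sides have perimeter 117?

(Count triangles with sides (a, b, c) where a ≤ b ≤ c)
With a ≤ b ≤ c and a + b + c = 117, the triangle inequality a + b > c gives c < 117/2, so c ≤ 58.
Iterate a from 1 to ⌊p/3⌋ = 39; for each a, b ranges from a to ⌊(p−a)/2⌋ with c = p − a − b, keeping only c ≥ b.
Triples: (1, 58, 58), (2, 57, 58), (3, 56, 58), …
Count = 300 triangles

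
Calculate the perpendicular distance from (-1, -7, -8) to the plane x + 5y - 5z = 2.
d = |1(-1) + 5(-7) + (-5)(-8) - (2)| / √(1² + 5² + (-5)²) = 2/√51 = 0.2801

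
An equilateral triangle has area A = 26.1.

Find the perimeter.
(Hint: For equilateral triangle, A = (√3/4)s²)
A = (√3/4)s²  →  s² = 4A/√3 = 4·26.1/√3 = 60.2754
s = 7.76372
Perimeter = 3s = 23.29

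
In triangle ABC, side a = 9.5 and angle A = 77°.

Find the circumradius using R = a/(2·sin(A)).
R = a/(2·sin(A)) = 9.5/(2·sin(77°))
R = 9.5/(2·0.974370) = 9.5/1.948740 = 4.875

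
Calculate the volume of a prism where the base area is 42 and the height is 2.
Volume = base area * height
Volume = 42 * 2
Volume = 84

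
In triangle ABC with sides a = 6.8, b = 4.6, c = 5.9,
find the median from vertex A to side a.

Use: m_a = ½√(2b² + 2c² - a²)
m_a = ½√(2·4.6² + 2·5.9² - 6.8²)
m_a = ½√(42.32 + 69.62 - 46.24) = ½√65.7 = 4.053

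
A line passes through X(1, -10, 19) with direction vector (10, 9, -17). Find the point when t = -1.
P(-1) = (1 + 10(-1), -10 + 9(-1), 19 + (-17)(-1)) = (-9, -19, 36)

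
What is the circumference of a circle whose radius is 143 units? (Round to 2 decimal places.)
Circumference = 2 * pi * r
Circumference = 2 * pi * 143
Circumference = 898.50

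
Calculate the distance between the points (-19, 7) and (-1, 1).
Using the distance formula: d = sqrt((x₂-x₁)² + (y₂-y₁)²)
dx = (-1) - (-19) = 18
dy = 1 - 7 = -6
d = sqrt(18² + (-6)²) = sqrt(324 + 36) = sqrt(360) = 18.97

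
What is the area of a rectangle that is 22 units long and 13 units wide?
Area = length * width
Area = 22 * 13
Area = 286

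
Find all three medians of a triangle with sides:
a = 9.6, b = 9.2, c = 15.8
Using m_x = ½√(2y² + 2z² - x²):
m_a = ½√(2·9.2² + 2·15.8² - 9.6²) = ½√576.4 = 12
m_b = ½√(2·9.6² + 2·15.8² - 9.2²) = ½√598.96 = 12.24
m_c = ½√(2·9.6² + 2·9.2² - 15.8²) = ½√103.96 = 5.098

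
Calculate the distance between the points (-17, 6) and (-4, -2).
Using the distance formula: d = sqrt((x₂-x₁)² + (y₂-y₁)²)
dx = (-4) - (-17) = 13
dy = (-2) - 6 = -8
d = sqrt(13² + (-8)²) = sqrt(169 + 64) = sqrt(233) = 15.26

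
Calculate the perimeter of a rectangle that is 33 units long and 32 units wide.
Perimeter = 2 * (length + width)
Perimeter = 2 * (33 + 32)
Perimeter = 2 * 65
Perimeter = 130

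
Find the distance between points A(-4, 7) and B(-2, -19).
Using the distance formula: d = sqrt((x₂-x₁)² + (y₂-y₁)²)
dx = (-2) - (-4) = 2
dy = (-19) - 7 = -26
d = sqrt(2² + (-26)²) = sqrt(4 + 676) = sqrt(680) = 26.08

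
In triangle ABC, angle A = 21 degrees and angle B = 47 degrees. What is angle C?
Sum of angles in a triangle = 180 degrees
Third angle = 180 - 21 - 47
Third angle = 112 degrees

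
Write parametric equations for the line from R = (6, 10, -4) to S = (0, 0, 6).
Direction vector d = S - R = (-6, -10, 10)
x = 6 - 6t, y = 10 - 10t, z = -4 + 10t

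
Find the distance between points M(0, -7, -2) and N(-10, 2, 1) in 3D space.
d = √[(-10)² + (9)² + (3)²] = √190 = 13.78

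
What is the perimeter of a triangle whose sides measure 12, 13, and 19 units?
Perimeter = sum of all sides
Perimeter = 12 + 13 + 19
Perimeter = 44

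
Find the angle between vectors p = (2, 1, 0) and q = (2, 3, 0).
p·q = 7, |p|² = 5, |q|² = 13
cos θ = 7/√65 ≈ 0.8682
θ ≈ 29.74°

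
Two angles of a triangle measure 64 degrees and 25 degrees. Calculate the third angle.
Sum of angles in a triangle = 180 degrees
Third angle = 180 - 64 - 25
Third angle = 91 degrees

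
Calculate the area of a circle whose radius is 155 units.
Area = pi * r²
Area = pi * 155²
Area = pi * 24025
Area = 75476.76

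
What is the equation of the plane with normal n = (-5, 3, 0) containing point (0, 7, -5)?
d = n·P = (-5)(0) + (3)(7) + (0)(-5) = 21
Plane: -5x + 3y = 21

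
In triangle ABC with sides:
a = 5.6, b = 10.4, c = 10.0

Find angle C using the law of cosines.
cos(C) = (a² + b² - c²)/(2ab)
cos(C) = (5.6² + 10.4² - 10.0²)/(2·5.6·10.4) = 39.52/116.48 = 0.339286
C = arccos(0.339286) = 70.17°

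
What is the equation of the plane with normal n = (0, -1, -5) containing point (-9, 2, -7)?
d = n·P = (0)(-9) + (-1)(2) + (-5)(-7) = 33
Plane: -y - 5z = 33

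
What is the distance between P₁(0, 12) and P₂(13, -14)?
Using the distance formula: d = sqrt((x₂-x₁)² + (y₂-y₁)²)
dx = 13 - 0 = 13
dy = (-14) - 12 = -26
d = sqrt(13² + (-26)²) = sqrt(169 + 676) = sqrt(845) = 29.07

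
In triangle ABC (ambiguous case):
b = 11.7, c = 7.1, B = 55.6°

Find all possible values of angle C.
sin(C)/c = sin(B)/b  →  sin(C) = c·sin(B)/b = 7.1·sin(55.6°)/11.7 = 0.500710
C₁ = arcsin(0.500710) = 30.05°,  C₂ = 180° - C₁ = 149.95°
Check C₂: A = 180° - 55.6° - 149.95° = -25.55° ≤ 0, rejected
C = 30.05° (one solution)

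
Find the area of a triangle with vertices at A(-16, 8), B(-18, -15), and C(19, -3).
Using the coordinate formula: Area = (1/2)|x₁(y₂-y₃) + x₂(y₃-y₁) + x₃(y₁-y₂)|
Area = (1/2)|(-16)((-15)-(-3)) + (-18)((-3)-8) + 19(8-(-15))|
Area = (1/2)|(-16)*(-12) + (-18)*(-11) + 19*23|
Area = (1/2)|192 + 198 + 437|
Area = (1/2)*827 = 413.50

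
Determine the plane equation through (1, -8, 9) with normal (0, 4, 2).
d = n·P = (0)(1) + (4)(-8) + (2)(9) = -14
Plane: 4y + 2z = -14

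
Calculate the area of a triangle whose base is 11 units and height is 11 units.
Area = (1/2) * base * height
Area = (1/2) * 11 * 11
Area = 60.50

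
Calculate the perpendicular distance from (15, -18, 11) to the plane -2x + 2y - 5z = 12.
d = |(-2)(15) + 2(-18) + (-5)(11) - (12)| / √((-2)² + 2² + (-5)²) = 133/√33 = 23.15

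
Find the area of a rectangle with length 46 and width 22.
Area = length * width
Area = 46 * 22
Area = 1012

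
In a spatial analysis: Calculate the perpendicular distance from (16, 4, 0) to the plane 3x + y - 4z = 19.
d = |3(16) + 1(4) + (-4)(0) - (19)| / √(3² + 1² + (-4)²) = 33/√26 = 6.472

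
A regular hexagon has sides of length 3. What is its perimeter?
Perimeter = number of sides * side length
Perimeter = 6 * 3
Perimeter = 18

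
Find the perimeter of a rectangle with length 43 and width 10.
Perimeter = 2 * (length + width)
Perimeter = 2 * (43 + 10)
Perimeter = 2 * 53
Perimeter = 106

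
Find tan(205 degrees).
tan(205 degrees) = 0.4663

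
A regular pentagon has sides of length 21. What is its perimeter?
Perimeter = number of sides * side length
Perimeter = 5 * 21
Perimeter = 105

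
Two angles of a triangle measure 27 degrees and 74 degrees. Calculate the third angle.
Sum of angles in a triangle = 180 degrees
Third angle = 180 - 27 - 74
Third angle = 79 degrees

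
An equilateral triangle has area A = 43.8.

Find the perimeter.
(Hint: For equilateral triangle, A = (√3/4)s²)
A = (√3/4)s²  →  s² = 4A/√3 = 4·43.8/√3 = 101.152
s = 10.0574
Perimeter = 3s = 30.17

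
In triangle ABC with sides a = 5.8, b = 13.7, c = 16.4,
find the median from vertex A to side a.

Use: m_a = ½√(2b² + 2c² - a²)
m_a = ½√(2·13.7² + 2·16.4² - 5.8²)
m_a = ½√(375.38 + 537.92 - 33.64) = ½√879.66 = 14.83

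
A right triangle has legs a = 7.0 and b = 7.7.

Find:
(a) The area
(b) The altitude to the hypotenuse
(a) Area = ½ab = ½·7.0·7.7 = 26.95
(b) Hypotenuse c = √(7.0² + 7.7²) = √108.29 = 10.4062
    Area = ½·c·h_c  →  h_c = 2·Area/c = 2·26.95/10.4062 = 5.18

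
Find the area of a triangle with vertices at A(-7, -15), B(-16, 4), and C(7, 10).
Using the coordinate formula: Area = (1/2)|x₁(y₂-y₃) + x₂(y₃-y₁) + x₃(y₁-y₂)|
Area = (1/2)|(-7)(4-10) + (-16)(10-(-15)) + 7((-15)-4)|
Area = (1/2)|(-7)*(-6) + (-16)*25 + 7*(-19)|
Area = (1/2)|42 + (-400) + (-133)|
Area = (1/2)*491 = 245.50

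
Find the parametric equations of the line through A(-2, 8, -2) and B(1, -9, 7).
Direction vector d = B - A = (3, -17, 9)
x = -2 + 3t, y = 8 - 17t, z = -2 + 9t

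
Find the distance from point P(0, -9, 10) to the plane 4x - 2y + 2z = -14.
d = |4(0) + (-2)(-9) + 2(10) - (-14)| / √(4² + (-2)² + 2²) = 52/√24 = 10.61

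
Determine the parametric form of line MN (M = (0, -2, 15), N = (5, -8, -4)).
Direction vector d = N - M = (5, -6, -19)
x = 0 + 5t, y = -2 - 6t, z = 15 - 19t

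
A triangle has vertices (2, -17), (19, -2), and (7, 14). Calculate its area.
Using the coordinate formula: Area = (1/2)|x₁(y₂-y₃) + x₂(y₃-y₁) + x₃(y₁-y₂)|
Area = (1/2)|2((-2)-14) + 19(14-(-17)) + 7((-17)-(-2))|
Area = (1/2)|2*(-16) + 19*31 + 7*(-15)|
Area = (1/2)|(-32) + 589 + (-105)|
Area = (1/2)*452 = 226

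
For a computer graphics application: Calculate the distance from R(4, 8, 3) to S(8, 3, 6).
d = √[(4)² + (-5)² + (3)²] = √50 = 7.071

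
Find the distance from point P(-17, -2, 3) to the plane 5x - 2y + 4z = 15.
d = |5(-17) + (-2)(-2) + 4(3) - (15)| / √(5² + (-2)² + 4²) = 84/√45 = 12.52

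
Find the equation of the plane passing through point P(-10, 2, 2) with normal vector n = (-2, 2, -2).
d = n·P = (-2)(-10) + (2)(2) + (-2)(2) = 20
Plane: -2x + 2y - 2z = 20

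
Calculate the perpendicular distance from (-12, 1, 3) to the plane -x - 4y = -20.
d = |(-1)(-12) + (-4)(1) + 0(3) - (-20)| / √((-1)² + (-4)² + 0²) = 28/√17 = 6.791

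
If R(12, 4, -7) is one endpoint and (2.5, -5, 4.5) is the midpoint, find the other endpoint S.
S = (2×2.5 - 12, 2×(-5) - 4, 2×4.5 - (-7)) = (-7, -14, 16)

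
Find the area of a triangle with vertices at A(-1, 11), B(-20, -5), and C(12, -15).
Using the coordinate formula: Area = (1/2)|x₁(y₂-y₃) + x₂(y₃-y₁) + x₃(y₁-y₂)|
Area = (1/2)|(-1)((-5)-(-15)) + (-20)((-15)-11) + 12(11-(-5))|
Area = (1/2)|(-1)*10 + (-20)*(-26) + 12*16|
Area = (1/2)|(-10) + 520 + 192|
Area = (1/2)*702 = 351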